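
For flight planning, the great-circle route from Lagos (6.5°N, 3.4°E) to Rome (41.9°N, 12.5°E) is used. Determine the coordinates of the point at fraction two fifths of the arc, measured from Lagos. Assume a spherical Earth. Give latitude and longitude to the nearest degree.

From cos δ = sin φ₁ sin φ₂ + cos φ₁ cos φ₂ cos Δλ, the central angle is δ ≈ 0.634 rad (36.3°).
Interpolate at f = 2/5 with slerp weights a = sin((1−f)δ)/sin δ ≈ 0.627, b = sin(fδ)/sin δ ≈ 0.424.
p = a·p₁ + b·p₂ ≈ (0.929, 0.105, 0.354); φ = arcsin(p_z) ≈ 20.72°, λ = atan2(p_y, p_x) ≈ 6.46°.

≈ 21°N, 6°E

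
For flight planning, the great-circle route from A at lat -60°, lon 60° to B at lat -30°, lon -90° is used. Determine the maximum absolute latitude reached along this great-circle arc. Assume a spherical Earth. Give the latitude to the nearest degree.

≈ -77°

The great circle lies in the plane with unit normal n̂ = (p₁ × p₂)/|p₁ × p₂|.
Here n̂_z ≈ -0.217; the vertex latitude is φ_max = arccos|n̂_z| ≈ 77.5°.
Check via Clairaut: cos φ_max = |cos φ₁| · sin C = cos(60.0°)·sin(154.3°) ≈ 0.217, again giving ≈ 77.5°.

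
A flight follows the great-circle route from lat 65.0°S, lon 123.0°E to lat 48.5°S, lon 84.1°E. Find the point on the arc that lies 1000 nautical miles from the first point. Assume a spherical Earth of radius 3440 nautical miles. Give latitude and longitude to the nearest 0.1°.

Write both endpoints as unit vectors p₁, p₂ with components (cos φ cos λ, cos φ sin λ, sin φ).
The central angle between the endpoints is δ = arccos(p₁·p₂) ≈ 0.458 rad (26.3°). The total great-circle distance is δ·R ≈ 0.458 × 3440 ≈ 1577 nmi, so the target fraction is f = 1000/1577 ≈ 0.634.
Interpolate at f ≈ 0.634 with slerp weights a = sin((1−f)δ)/sin δ ≈ 0.377, b = sin(fδ)/sin δ ≈ 0.648.
p = a·p₁ + b·p₂ ≈ (-0.043, 0.561, -0.827); φ = arcsin(p_z) ≈ -55.79°, λ = atan2(p_y, p_x) ≈ 94.36°.

≈ lat 55.8°S, lon 94.4°E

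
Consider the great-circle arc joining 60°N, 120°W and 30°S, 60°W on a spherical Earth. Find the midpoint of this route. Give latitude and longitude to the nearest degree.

≈ 17°N, 81°W

Convert each endpoint to a unit vector on the sphere (x = cos φ cos λ, y = cos φ sin λ, z = sin φ).
The central angle between the endpoints is δ = arccos(p₁·p₂) ≈ 1.789 rad (102.5°).
Interpolate at f = 1/2 with slerp weights a = sin((1−f)δ)/sin δ ≈ 0.799, b = sin(fδ)/sin δ ≈ 0.799.
p = a·p₁ + b·p₂ ≈ (0.146, -0.945, 0.292); φ = arcsin(p_z) ≈ 17.00°, λ = atan2(p_y, p_x) ≈ -81.21°.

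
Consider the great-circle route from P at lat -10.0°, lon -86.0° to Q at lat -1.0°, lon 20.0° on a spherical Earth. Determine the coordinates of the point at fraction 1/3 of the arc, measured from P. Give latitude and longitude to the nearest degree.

≈ lat -10°, lon -50°

Write both endpoints as unit vectors p₁, p₂ with components (cos φ cos λ, cos φ sin λ, sin φ).
The central angle between the endpoints is δ = arccos(p₁·p₂) ≈ 1.843 rad (105.6°).
Interpolate at f = 1/3 with slerp weights a = sin((1−f)δ)/sin δ ≈ 0.978, b = sin(fδ)/sin δ ≈ 0.598.
p = a·p₁ + b·p₂ ≈ (0.629, -0.756, -0.180); φ = arcsin(p_z) ≈ -10.38°, λ = atan2(p_y, p_x) ≈ -50.23°.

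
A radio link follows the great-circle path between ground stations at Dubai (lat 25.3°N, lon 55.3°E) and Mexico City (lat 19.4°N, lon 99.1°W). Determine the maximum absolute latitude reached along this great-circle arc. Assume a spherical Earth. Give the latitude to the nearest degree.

The great circle lies in the plane with unit normal n̂ = (p₁ × p₂)/|p₁ × p₂|.
Here n̂_z ≈ -0.473; the vertex latitude is φ_max = arccos|n̂_z| ≈ 61.8°.

≈ 62°N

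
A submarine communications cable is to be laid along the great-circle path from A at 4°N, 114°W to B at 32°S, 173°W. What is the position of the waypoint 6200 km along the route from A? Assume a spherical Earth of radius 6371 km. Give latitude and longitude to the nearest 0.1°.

≈ 27.6°S, 161.7°W

From cos δ = sin φ₁ sin φ₂ + cos φ₁ cos φ₂ cos Δλ, the central angle is δ ≈ 1.161 rad (66.5°). The total great-circle distance is δ·R ≈ 1.161 × 6371 ≈ 7394 km, so the target fraction is f = 6200/7394 ≈ 0.838.
Interpolate at f ≈ 0.838 with slerp weights a = sin((1−f)δ)/sin δ ≈ 0.203, b = sin(fδ)/sin δ ≈ 0.901.
p = a·p₁ + b·p₂ ≈ (-0.841, -0.278, -0.464); φ = arcsin(p_z) ≈ -27.61°, λ = atan2(p_y, p_x) ≈ -161.69°.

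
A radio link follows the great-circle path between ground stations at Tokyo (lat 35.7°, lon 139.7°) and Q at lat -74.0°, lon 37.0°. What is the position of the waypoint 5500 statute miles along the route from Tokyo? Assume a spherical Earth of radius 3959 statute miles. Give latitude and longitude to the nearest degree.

Write both endpoints as unit vectors p₁, p₂ with components (cos φ cos λ, cos φ sin λ, sin φ).
The central angle between the endpoints is δ = arccos(p₁·p₂) ≈ 2.227 rad (127.6°). The total great-circle distance is δ·R ≈ 2.227 × 3959 ≈ 8817 mi, so the target fraction is f = 5500/8817 ≈ 0.624.
Interpolate at f ≈ 0.624 with slerp weights a = sin((1−f)δ)/sin δ ≈ 0.938, b = sin(fδ)/sin δ ≈ 1.241.
p = a·p₁ + b·p₂ ≈ (-0.308, 0.699, -0.646); φ = arcsin(p_z) ≈ -40.24°, λ = atan2(p_y, p_x) ≈ 113.77°.

≈ lat -40°, lon 114°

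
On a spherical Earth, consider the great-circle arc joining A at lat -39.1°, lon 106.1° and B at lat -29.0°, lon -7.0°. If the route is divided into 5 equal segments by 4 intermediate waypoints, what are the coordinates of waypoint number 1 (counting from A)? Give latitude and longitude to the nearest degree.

Convert each endpoint to a unit vector on the sphere (x = cos φ cos λ, y = cos φ sin λ, z = sin φ).
The central angle between the endpoints is δ = arccos(p₁·p₂) ≈ 1.531 rad (87.7°).
Interpolate at f = 1/5 with slerp weights a = sin((1−f)δ)/sin δ ≈ 0.942, b = sin(fδ)/sin δ ≈ 0.302.
p = a·p₁ + b·p₂ ≈ (0.059, 0.670, -0.740); φ = arcsin(p_z) ≈ -47.74°, λ = atan2(p_y, p_x) ≈ 84.94°.

≈ lat -48°, lon 85°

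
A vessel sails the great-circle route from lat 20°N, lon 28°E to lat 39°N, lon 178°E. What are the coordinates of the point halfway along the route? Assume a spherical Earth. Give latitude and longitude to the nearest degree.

From cos δ = sin φ₁ sin φ₂ + cos φ₁ cos φ₂ cos Δλ, the central angle is δ ≈ 2.001 rad (114.7°).
Interpolate at f = 1/2 with slerp weights a = sin((1−f)δ)/sin δ ≈ 0.926, b = sin(fδ)/sin δ ≈ 0.926.
p = a·p₁ + b·p₂ ≈ (0.049, 0.434, 0.900); φ = arcsin(p_z) ≈ 64.12°, λ = atan2(p_y, p_x) ≈ 83.54°.

≈ lat 64°N, lon 84°E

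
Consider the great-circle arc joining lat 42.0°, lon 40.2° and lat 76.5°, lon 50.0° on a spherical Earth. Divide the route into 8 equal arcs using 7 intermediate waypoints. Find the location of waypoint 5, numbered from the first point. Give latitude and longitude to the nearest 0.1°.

≈ lat 63.6°, lon 43.5°

Write both endpoints as unit vectors p₁, p₂ with components (cos φ cos λ, cos φ sin λ, sin φ).
The central angle between the endpoints is δ = arccos(p₁·p₂) ≈ 0.607 rad (34.8°).
Interpolate at f = 5/8 with slerp weights a = sin((1−f)δ)/sin δ ≈ 0.396, b = sin(fδ)/sin δ ≈ 0.649.
p = a·p₁ + b·p₂ ≈ (0.322, 0.306, 0.896); φ = arcsin(p_z) ≈ 63.64°, λ = atan2(p_y, p_x) ≈ 43.53°.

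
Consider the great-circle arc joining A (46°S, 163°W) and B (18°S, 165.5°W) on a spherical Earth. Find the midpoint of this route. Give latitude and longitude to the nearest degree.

≈ (32°S, 164°W)

From cos δ = sin φ₁ sin φ₂ + cos φ₁ cos φ₂ cos Δλ, the central angle is δ ≈ 0.490 rad (28.1°).
Interpolate at f = 1/2 with slerp weights a = sin((1−f)δ)/sin δ ≈ 0.515, b = sin(fδ)/sin δ ≈ 0.515.
p = a·p₁ + b·p₂ ≈ (-0.817, -0.227, -0.530); φ = arcsin(p_z) ≈ -32.01°, λ = atan2(p_y, p_x) ≈ -164.44°.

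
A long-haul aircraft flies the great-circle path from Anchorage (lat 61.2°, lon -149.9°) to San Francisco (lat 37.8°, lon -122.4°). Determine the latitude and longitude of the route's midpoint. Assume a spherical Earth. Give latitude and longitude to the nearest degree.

≈ lat 50°, lon -133°

Write both endpoints as unit vectors p₁, p₂ with components (cos φ cos λ, cos φ sin λ, sin φ).
The central angle between the endpoints is δ = arccos(p₁·p₂) ≈ 0.506 rad (29.0°).
Interpolate at f = 1/2 with slerp weights a = sin((1−f)δ)/sin δ ≈ 0.516, b = sin(fδ)/sin δ ≈ 0.516.
p = a·p₁ + b·p₂ ≈ (-0.434, -0.469, 0.769); φ = arcsin(p_z) ≈ 50.27°, λ = atan2(p_y, p_x) ≈ -132.75°.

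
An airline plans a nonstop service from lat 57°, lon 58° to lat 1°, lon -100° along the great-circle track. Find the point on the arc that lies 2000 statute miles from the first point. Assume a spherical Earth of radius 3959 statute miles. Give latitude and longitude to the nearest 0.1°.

The haversine formula gives a central angle δ ≈ 2.083 rad (119.4°) between the endpoints. The total great-circle distance is δ·R ≈ 2.083 × 3959 ≈ 8247 mi, so the target fraction is f = 2000/8247 ≈ 0.243.
Interpolate at f ≈ 0.243 with slerp weights a = sin((1−f)δ)/sin δ ≈ 1.147, b = sin(fδ)/sin δ ≈ 0.555.
p = a·p₁ + b·p₂ ≈ (0.235, -0.017, 0.972); φ = arcsin(p_z) ≈ 76.39°, λ = atan2(p_y, p_x) ≈ -4.10°.

≈ lat 76.4°, lon -4.1°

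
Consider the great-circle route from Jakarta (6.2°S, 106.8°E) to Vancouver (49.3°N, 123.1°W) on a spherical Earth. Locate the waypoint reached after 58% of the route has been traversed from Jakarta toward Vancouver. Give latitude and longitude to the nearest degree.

The haversine formula gives a central angle δ ≈ 2.094 rad (120.0°) between the endpoints.
Interpolate at f = 0.58 with slerp weights a = sin((1−f)δ)/sin δ ≈ 0.889, b = sin(fδ)/sin δ ≈ 1.082.
p = a·p₁ + b·p₂ ≈ (-0.641, 0.255, 0.724); φ = arcsin(p_z) ≈ 46.39°, λ = atan2(p_y, p_x) ≈ 158.27°.

≈ (46°N, 158°E)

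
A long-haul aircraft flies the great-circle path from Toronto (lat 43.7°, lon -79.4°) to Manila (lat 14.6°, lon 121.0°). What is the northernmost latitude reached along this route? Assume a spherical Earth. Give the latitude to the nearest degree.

The great circle lies in the plane with unit normal n̂ = (p₁ × p₂)/|p₁ × p₂|.
Here n̂_z ≈ -0.278; the vertex latitude is φ_max = arccos|n̂_z| ≈ 73.8°.

≈ 74°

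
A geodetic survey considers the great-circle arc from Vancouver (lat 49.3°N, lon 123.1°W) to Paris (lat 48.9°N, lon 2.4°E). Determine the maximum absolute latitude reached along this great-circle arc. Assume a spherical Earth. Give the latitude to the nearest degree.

≈ 68°N

The great circle lies in the plane with unit normal n̂ = (p₁ × p₂)/|p₁ × p₂|.
Here n̂_z ≈ +0.369; the vertex latitude is φ_max = arccos|n̂_z| ≈ 68.4°.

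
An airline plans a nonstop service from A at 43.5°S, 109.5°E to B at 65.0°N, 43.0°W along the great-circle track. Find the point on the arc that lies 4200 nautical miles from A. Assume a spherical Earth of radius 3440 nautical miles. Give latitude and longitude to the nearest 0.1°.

Convert each endpoint to a unit vector on the sphere (x = cos φ cos λ, y = cos φ sin λ, z = sin φ).
The central angle between the endpoints is δ = arccos(p₁·p₂) ≈ 2.681 rad (153.6°). The total great-circle distance is δ·R ≈ 2.681 × 3440 ≈ 9223 nmi, so the target fraction is f = 4200/9223 ≈ 0.455.
Interpolate at f ≈ 0.455 with slerp weights a = sin((1−f)δ)/sin δ ≈ 2.236, b = sin(fδ)/sin δ ≈ 2.113.
p = a·p₁ + b·p₂ ≈ (0.112, 0.920, 0.376); φ = arcsin(p_z) ≈ 22.10°, λ = atan2(p_y, p_x) ≈ 83.07°.

≈ 22.1°N, 83.1°E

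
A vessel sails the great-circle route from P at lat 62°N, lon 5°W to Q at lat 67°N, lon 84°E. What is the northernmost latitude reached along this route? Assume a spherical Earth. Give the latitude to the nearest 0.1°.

The great circle lies in the plane with unit normal n̂ = (p₁ × p₂)/|p₁ × p₂|.
Here n̂_z ≈ +0.317; the vertex latitude is φ_max = arccos|n̂_z| ≈ 71.5°.
Check via Clairaut: cos φ_max = |cos φ₁| · sin C = cos(62.0°)·sin(42.5°) ≈ 0.317, again giving ≈ 71.5°.

≈ 71.5°N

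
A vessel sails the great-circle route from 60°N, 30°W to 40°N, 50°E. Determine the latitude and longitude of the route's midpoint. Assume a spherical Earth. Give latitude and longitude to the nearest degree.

Convert each endpoint to a unit vector on the sphere (x = cos φ cos λ, y = cos φ sin λ, z = sin φ).
The central angle between the endpoints is δ = arccos(p₁·p₂) ≈ 0.898 rad (51.5°).
Interpolate at f = 1/2 with slerp weights a = sin((1−f)δ)/sin δ ≈ 0.555, b = sin(fδ)/sin δ ≈ 0.555.
p = a·p₁ + b·p₂ ≈ (0.514, 0.187, 0.837); φ = arcsin(p_z) ≈ 56.87°, λ = atan2(p_y, p_x) ≈ 20.00°.

≈ 57°N, 20°E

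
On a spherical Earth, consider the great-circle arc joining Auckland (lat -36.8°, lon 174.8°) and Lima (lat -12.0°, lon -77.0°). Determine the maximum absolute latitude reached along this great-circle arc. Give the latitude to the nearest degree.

The great circle lies in the plane with unit normal n̂ = (p₁ × p₂)/|p₁ × p₂|.
Here n̂_z ≈ +0.749; the vertex latitude is φ_max = arccos|n̂_z| ≈ 41.5°.
Check via Clairaut: cos φ_max = |cos φ₁| · sin C = cos(36.8°)·sin(110.6°) ≈ 0.749, again giving ≈ 41.5°.

≈ -41°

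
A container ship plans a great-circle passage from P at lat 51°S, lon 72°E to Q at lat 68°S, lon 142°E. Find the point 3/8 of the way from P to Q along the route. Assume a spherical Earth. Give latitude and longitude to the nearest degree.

≈ lat 61°S, lon 89°E

The haversine formula gives a central angle δ ≈ 0.642 rad (36.8°) between the endpoints.
Interpolate at f = 3/8 with slerp weights a = sin((1−f)δ)/sin δ ≈ 0.652, b = sin(fδ)/sin δ ≈ 0.398.
p = a·p₁ + b·p₂ ≈ (0.009, 0.482, -0.876); φ = arcsin(p_z) ≈ -61.17°, λ = atan2(p_y, p_x) ≈ 88.89°.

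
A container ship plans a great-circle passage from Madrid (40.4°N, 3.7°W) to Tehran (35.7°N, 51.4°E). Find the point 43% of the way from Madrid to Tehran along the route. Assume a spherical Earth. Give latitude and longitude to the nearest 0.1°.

The haversine formula gives a central angle δ ≈ 0.749 rad (42.9°) between the endpoints.
Interpolate at f = 0.43 with slerp weights a = sin((1−f)δ)/sin δ ≈ 0.608, b = sin(fδ)/sin δ ≈ 0.465.
p = a·p₁ + b·p₂ ≈ (0.698, 0.265, 0.665); φ = arcsin(p_z) ≈ 41.72°, λ = atan2(p_y, p_x) ≈ 20.81°.

≈ 41.7°N, 20.8°E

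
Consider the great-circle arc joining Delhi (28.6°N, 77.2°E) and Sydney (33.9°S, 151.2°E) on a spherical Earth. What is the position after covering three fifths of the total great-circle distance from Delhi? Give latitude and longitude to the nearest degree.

≈ 10°S, 120°E

Write both endpoints as unit vectors p₁, p₂ with components (cos φ cos λ, cos φ sin λ, sin φ).
The central angle between the endpoints is δ = arccos(p₁·p₂) ≈ 1.637 rad (93.8°).
Interpolate at f = 3/5 with slerp weights a = sin((1−f)δ)/sin δ ≈ 0.610, b = sin(fδ)/sin δ ≈ 0.834.
p = a·p₁ + b·p₂ ≈ (-0.488, 0.856, -0.173); φ = arcsin(p_z) ≈ -9.95°, λ = atan2(p_y, p_x) ≈ 119.67°.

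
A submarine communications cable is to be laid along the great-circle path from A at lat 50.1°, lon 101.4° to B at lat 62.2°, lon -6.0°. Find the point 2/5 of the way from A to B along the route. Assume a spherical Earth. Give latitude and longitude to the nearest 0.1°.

≈ lat 65.5°, lon 72.1°

Write both endpoints as unit vectors p₁, p₂ with components (cos φ cos λ, cos φ sin λ, sin φ).
The central angle between the endpoints is δ = arccos(p₁·p₂) ≈ 0.941 rad (53.9°).
Interpolate at f = 2/5 with slerp weights a = sin((1−f)δ)/sin δ ≈ 0.662, b = sin(fδ)/sin δ ≈ 0.455.
p = a·p₁ + b·p₂ ≈ (0.127, 0.394, 0.910); φ = arcsin(p_z) ≈ 65.54°, λ = atan2(p_y, p_x) ≈ 72.14°.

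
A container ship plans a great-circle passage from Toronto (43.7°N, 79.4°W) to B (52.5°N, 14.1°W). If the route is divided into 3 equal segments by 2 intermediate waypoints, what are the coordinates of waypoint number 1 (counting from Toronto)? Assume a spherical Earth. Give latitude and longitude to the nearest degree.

The haversine formula gives a central angle δ ≈ 0.750 rad (42.9°) between the endpoints.
Interpolate at f = 1/3 with slerp weights a = sin((1−f)δ)/sin δ ≈ 0.703, b = sin(fδ)/sin δ ≈ 0.363.
p = a·p₁ + b·p₂ ≈ (0.308, -0.554, 0.774); φ = arcsin(p_z) ≈ 50.70°, λ = atan2(p_y, p_x) ≈ -60.93°.

≈ (51°N, 61°W)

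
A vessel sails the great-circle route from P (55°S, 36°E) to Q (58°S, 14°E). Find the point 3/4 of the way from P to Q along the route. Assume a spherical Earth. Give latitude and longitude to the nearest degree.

The haversine formula gives a central angle δ ≈ 0.217 rad (12.4°) between the endpoints.
Interpolate at f = 3/4 with slerp weights a = sin((1−f)δ)/sin δ ≈ 0.252, b = sin(fδ)/sin δ ≈ 0.753.
p = a·p₁ + b·p₂ ≈ (0.504, 0.181, -0.845); φ = arcsin(p_z) ≈ -57.62°, λ = atan2(p_y, p_x) ≈ 19.80°.

≈ (58°S, 20°E)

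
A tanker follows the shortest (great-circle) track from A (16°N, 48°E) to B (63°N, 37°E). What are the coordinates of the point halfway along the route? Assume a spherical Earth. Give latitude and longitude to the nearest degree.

≈ (40°N, 44°E)

The haversine formula gives a central angle δ ≈ 0.831 rad (47.6°) between the endpoints.
Interpolate at f = 1/2 with slerp weights a = sin((1−f)δ)/sin δ ≈ 0.547, b = sin(fδ)/sin δ ≈ 0.547.
p = a·p₁ + b·p₂ ≈ (0.550, 0.540, 0.638); φ = arcsin(p_z) ≈ 39.61°, λ = atan2(p_y, p_x) ≈ 44.48°.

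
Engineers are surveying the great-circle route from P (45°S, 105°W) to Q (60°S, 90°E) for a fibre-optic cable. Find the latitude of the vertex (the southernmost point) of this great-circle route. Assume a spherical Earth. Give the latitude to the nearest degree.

≈ 85°S

The great circle lies in the plane with unit normal n̂ = (p₁ × p₂)/|p₁ × p₂|.
Here n̂_z ≈ -0.095; the vertex latitude is φ_max = arccos|n̂_z| ≈ 84.5°.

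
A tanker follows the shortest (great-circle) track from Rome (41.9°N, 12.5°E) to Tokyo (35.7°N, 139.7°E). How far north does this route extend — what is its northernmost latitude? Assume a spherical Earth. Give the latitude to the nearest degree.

The great circle lies in the plane with unit normal n̂ = (p₁ × p₂)/|p₁ × p₂|.
Here n̂_z ≈ +0.482; the vertex latitude is φ_max = arccos|n̂_z| ≈ 61.2°.
Check via Clairaut: cos φ_max = |cos φ₁| · sin C = cos(41.9°)·sin(40.3°) ≈ 0.482, again giving ≈ 61.2°.

≈ 61°N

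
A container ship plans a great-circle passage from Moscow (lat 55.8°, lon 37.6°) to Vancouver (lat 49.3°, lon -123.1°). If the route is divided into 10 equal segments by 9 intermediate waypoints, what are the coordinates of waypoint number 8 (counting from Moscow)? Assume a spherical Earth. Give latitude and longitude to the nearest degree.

≈ lat 64°, lon -117°

Convert each endpoint to a unit vector on the sphere (x = cos φ cos λ, y = cos φ sin λ, z = sin φ).
The central angle between the endpoints is δ = arccos(p₁·p₂) ≈ 1.286 rad (73.7°).
Interpolate at f = 8/10 with slerp weights a = sin((1−f)δ)/sin δ ≈ 0.265, b = sin(fδ)/sin δ ≈ 0.893.
p = a·p₁ + b·p₂ ≈ (-0.200, -0.397, 0.896); φ = arcsin(p_z) ≈ 63.63°, λ = atan2(p_y, p_x) ≈ -116.74°.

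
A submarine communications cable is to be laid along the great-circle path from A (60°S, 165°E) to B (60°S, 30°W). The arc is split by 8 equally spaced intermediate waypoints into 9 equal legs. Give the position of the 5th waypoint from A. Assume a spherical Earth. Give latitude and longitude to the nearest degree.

≈ (85°S, 75°W)

Convert each endpoint to a unit vector on the sphere (x = cos φ cos λ, y = cos φ sin λ, z = sin φ).
The central angle between the endpoints is δ = arccos(p₁·p₂) ≈ 1.037 rad (59.4°).
Interpolate at f = 5/9 with slerp weights a = sin((1−f)δ)/sin δ ≈ 0.517, b = sin(fδ)/sin δ ≈ 0.633.
p = a·p₁ + b·p₂ ≈ (0.025, -0.091, -0.996); φ = arcsin(p_z) ≈ -84.57°, λ = atan2(p_y, p_x) ≈ -74.98°.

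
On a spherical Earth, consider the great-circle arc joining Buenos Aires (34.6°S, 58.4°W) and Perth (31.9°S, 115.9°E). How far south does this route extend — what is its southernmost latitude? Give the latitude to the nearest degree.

The great circle lies in the plane with unit normal n̂ = (p₁ × p₂)/|p₁ × p₂|.
Here n̂_z ≈ +0.076; the vertex latitude is φ_max = arccos|n̂_z| ≈ 85.7°.

≈ 86°S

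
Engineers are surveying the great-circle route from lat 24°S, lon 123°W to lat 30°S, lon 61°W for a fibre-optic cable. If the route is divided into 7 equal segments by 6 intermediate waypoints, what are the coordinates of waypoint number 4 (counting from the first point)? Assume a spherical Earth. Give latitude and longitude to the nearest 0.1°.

Write both endpoints as unit vectors p₁, p₂ with components (cos φ cos λ, cos φ sin λ, sin φ).
The central angle between the endpoints is δ = arccos(p₁·p₂) ≈ 0.958 rad (54.9°).
Interpolate at f = 4/7 with slerp weights a = sin((1−f)δ)/sin δ ≈ 0.488, b = sin(fδ)/sin δ ≈ 0.636.
p = a·p₁ + b·p₂ ≈ (0.024, -0.856, -0.517); φ = arcsin(p_z) ≈ -31.11°, λ = atan2(p_y, p_x) ≈ -88.37°.

≈ lat 31.1°S, lon 88.4°W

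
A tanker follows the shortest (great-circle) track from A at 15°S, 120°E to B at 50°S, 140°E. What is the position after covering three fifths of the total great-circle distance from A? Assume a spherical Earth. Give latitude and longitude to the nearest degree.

Write both endpoints as unit vectors p₁, p₂ with components (cos φ cos λ, cos φ sin λ, sin φ).
The central angle between the endpoints is δ = arccos(p₁·p₂) ≈ 0.673 rad (38.6°).
Interpolate at f = 3/5 with slerp weights a = sin((1−f)δ)/sin δ ≈ 0.427, b = sin(fδ)/sin δ ≈ 0.630.
p = a·p₁ + b·p₂ ≈ (-0.516, 0.617, -0.593); φ = arcsin(p_z) ≈ -36.39°, λ = atan2(p_y, p_x) ≈ 129.91°.

≈ 36°S, 130°E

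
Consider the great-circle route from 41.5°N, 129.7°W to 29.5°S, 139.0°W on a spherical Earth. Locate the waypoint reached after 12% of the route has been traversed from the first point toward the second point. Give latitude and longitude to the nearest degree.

Write both endpoints as unit vectors p₁, p₂ with components (cos φ cos λ, cos φ sin λ, sin φ).
The central angle between the endpoints is δ = arccos(p₁·p₂) ≈ 1.248 rad (71.5°).
Interpolate at f = 0.12 with slerp weights a = sin((1−f)δ)/sin δ ≈ 0.939, b = sin(fδ)/sin δ ≈ 0.157.
p = a·p₁ + b·p₂ ≈ (-0.553, -0.631, 0.545); φ = arcsin(p_z) ≈ 33.00°, λ = atan2(p_y, p_x) ≈ -131.21°.

≈ 33°N, 131°W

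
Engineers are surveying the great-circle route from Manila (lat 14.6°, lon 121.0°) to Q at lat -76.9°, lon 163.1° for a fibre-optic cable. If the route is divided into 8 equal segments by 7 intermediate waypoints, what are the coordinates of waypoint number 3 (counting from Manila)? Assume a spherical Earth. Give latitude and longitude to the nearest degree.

Write both endpoints as unit vectors p₁, p₂ with components (cos φ cos λ, cos φ sin λ, sin φ).
The central angle between the endpoints is δ = arccos(p₁·p₂) ≈ 1.654 rad (94.7°).
Interpolate at f = 3/8 with slerp weights a = sin((1−f)δ)/sin δ ≈ 0.862, b = sin(fδ)/sin δ ≈ 0.583.
p = a·p₁ + b·p₂ ≈ (-0.556, 0.754, -0.351); φ = arcsin(p_z) ≈ -20.53°, λ = atan2(p_y, p_x) ≈ 126.43°.

≈ lat -21°, lon 126°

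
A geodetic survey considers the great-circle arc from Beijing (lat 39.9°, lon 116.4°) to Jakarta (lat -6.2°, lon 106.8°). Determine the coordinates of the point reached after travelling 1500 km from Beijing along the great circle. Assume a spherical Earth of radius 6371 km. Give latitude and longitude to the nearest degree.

≈ lat 27°, lon 113°

Convert each endpoint to a unit vector on the sphere (x = cos φ cos λ, y = cos φ sin λ, z = sin φ).
The central angle between the endpoints is δ = arccos(p₁·p₂) ≈ 0.819 rad (46.9°). The total great-circle distance is δ·R ≈ 0.819 × 6371 ≈ 5220 km, so the target fraction is f = 1500/5220 ≈ 0.287.
Interpolate at f ≈ 0.287 with slerp weights a = sin((1−f)δ)/sin δ ≈ 0.754, b = sin(fδ)/sin δ ≈ 0.319.
p = a·p₁ + b·p₂ ≈ (-0.349, 0.822, 0.449); φ = arcsin(p_z) ≈ 26.71°, λ = atan2(p_y, p_x) ≈ 113.00°.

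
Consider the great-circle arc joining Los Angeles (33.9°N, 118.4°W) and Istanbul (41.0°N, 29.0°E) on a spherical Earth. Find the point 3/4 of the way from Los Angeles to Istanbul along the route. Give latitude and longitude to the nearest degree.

The haversine formula gives a central angle δ ≈ 1.733 rad (99.3°) between the endpoints.
Interpolate at f = 3/4 with slerp weights a = sin((1−f)δ)/sin δ ≈ 0.426, b = sin(fδ)/sin δ ≈ 0.976.
p = a·p₁ + b·p₂ ≈ (0.477, 0.047, 0.878); φ = arcsin(p_z) ≈ 61.39°, λ = atan2(p_y, p_x) ≈ 5.58°.

≈ 61°N, 6°E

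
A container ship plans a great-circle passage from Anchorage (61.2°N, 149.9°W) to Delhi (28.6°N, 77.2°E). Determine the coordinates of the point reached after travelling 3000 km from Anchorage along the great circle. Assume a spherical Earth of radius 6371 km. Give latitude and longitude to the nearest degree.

Convert each endpoint to a unit vector on the sphere (x = cos φ cos λ, y = cos φ sin λ, z = sin φ).
The central angle between the endpoints is δ = arccos(p₁·p₂) ≈ 1.439 rad (82.4°). The total great-circle distance is δ·R ≈ 1.439 × 6371 ≈ 9167 km, so the target fraction is f = 3000/9167 ≈ 0.327.
Interpolate at f ≈ 0.327 with slerp weights a = sin((1−f)δ)/sin δ ≈ 0.831, b = sin(fδ)/sin δ ≈ 0.458.
p = a·p₁ + b·p₂ ≈ (-0.257, 0.191, 0.947); φ = arcsin(p_z) ≈ 71.31°, λ = atan2(p_y, p_x) ≈ 143.41°.

≈ 71°N, 143°E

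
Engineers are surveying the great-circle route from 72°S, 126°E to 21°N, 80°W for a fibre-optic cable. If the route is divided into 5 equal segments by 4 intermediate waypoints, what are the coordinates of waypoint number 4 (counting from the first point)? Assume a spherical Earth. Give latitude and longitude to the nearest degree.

≈ 4°S, 84°W

Write both endpoints as unit vectors p₁, p₂ with components (cos φ cos λ, cos φ sin λ, sin φ).
The central angle between the endpoints is δ = arccos(p₁·p₂) ≈ 2.214 rad (126.9°).
Interpolate at f = 4/5 with slerp weights a = sin((1−f)δ)/sin δ ≈ 0.536, b = sin(fδ)/sin δ ≈ 1.225.
p = a·p₁ + b·p₂ ≈ (0.101, -0.992, -0.071); φ = arcsin(p_z) ≈ -4.04°, λ = atan2(p_y, p_x) ≈ -84.17°.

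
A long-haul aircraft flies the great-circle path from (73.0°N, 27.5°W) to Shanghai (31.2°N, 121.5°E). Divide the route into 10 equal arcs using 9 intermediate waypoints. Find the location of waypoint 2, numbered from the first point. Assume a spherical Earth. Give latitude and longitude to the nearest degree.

≈ (82°N, 33°E)

Write both endpoints as unit vectors p₁, p₂ with components (cos φ cos λ, cos φ sin λ, sin φ).
The central angle between the endpoints is δ = arccos(p₁·p₂) ≈ 1.286 rad (73.7°).
Interpolate at f = 2/10 with slerp weights a = sin((1−f)δ)/sin δ ≈ 0.893, b = sin(fδ)/sin δ ≈ 0.265.
p = a·p₁ + b·p₂ ≈ (0.113, 0.073, 0.991); φ = arcsin(p_z) ≈ 82.27°, λ = atan2(p_y, p_x) ≈ 32.78°.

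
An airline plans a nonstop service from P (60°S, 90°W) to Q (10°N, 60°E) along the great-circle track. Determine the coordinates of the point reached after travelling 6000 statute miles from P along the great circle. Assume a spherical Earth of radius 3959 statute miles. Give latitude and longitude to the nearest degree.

Write both endpoints as unit vectors p₁, p₂ with components (cos φ cos λ, cos φ sin λ, sin φ).
The central angle between the endpoints is δ = arccos(p₁·p₂) ≈ 2.186 rad (125.2°). The total great-circle distance is δ·R ≈ 2.186 × 3959 ≈ 8653 mi, so the target fraction is f = 6000/8653 ≈ 0.693.
Interpolate at f ≈ 0.693 with slerp weights a = sin((1−f)δ)/sin δ ≈ 0.760, b = sin(fδ)/sin δ ≈ 1.222.
p = a·p₁ + b·p₂ ≈ (0.602, 0.662, -0.446); φ = arcsin(p_z) ≈ -26.50°, λ = atan2(p_y, p_x) ≈ 47.74°.

≈ (26°S, 48°E)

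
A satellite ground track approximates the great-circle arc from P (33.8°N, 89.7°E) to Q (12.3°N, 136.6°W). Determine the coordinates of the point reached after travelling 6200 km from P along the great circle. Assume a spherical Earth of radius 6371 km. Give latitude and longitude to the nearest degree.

≈ (47°N, 164°E)

Convert each endpoint to a unit vector on the sphere (x = cos φ cos λ, y = cos φ sin λ, z = sin φ).
The central angle between the endpoints is δ = arccos(p₁·p₂) ≈ 2.029 rad (116.3°). The total great-circle distance is δ·R ≈ 2.029 × 6371 ≈ 12927 km, so the target fraction is f = 6200/12927 ≈ 0.480.
Interpolate at f ≈ 0.480 with slerp weights a = sin((1−f)δ)/sin δ ≈ 0.971, b = sin(fδ)/sin δ ≈ 0.922.
p = a·p₁ + b·p₂ ≈ (-0.650, 0.188, 0.736); φ = arcsin(p_z) ≈ 47.41°, λ = atan2(p_y, p_x) ≈ 163.90°.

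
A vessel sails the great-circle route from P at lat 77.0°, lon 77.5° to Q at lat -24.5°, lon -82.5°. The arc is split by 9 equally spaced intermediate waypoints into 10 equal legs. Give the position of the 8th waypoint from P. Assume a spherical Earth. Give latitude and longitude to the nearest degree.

≈ lat 1°, lon -80°

Convert each endpoint to a unit vector on the sphere (x = cos φ cos λ, y = cos φ sin λ, z = sin φ).
The central angle between the endpoints is δ = arccos(p₁·p₂) ≈ 2.210 rad (126.6°).
Interpolate at f = 8/10 with slerp weights a = sin((1−f)δ)/sin δ ≈ 0.533, b = sin(fδ)/sin δ ≈ 1.222.
p = a·p₁ + b·p₂ ≈ (0.171, -0.985, 0.013); φ = arcsin(p_z) ≈ 0.72°, λ = atan2(p_y, p_x) ≈ -80.15°.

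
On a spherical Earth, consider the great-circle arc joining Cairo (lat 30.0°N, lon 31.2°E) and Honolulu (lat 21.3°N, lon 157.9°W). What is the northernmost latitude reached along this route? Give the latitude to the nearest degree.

The great circle lies in the plane with unit normal n̂ = (p₁ × p₂)/|p₁ × p₂|.
Here n̂_z ≈ +0.162; the vertex latitude is φ_max = arccos|n̂_z| ≈ 80.7°.
Check via Clairaut: cos φ_max = |cos φ₁| · sin C = cos(30.0°)·sin(10.8°) ≈ 0.162, again giving ≈ 80.7°.

≈ 81°N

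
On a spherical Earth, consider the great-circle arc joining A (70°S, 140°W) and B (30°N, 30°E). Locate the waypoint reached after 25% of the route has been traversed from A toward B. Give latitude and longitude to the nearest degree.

Write both endpoints as unit vectors p₁, p₂ with components (cos φ cos λ, cos φ sin λ, sin φ).
The central angle between the endpoints is δ = arccos(p₁·p₂) ≈ 2.436 rad (139.6°).
Interpolate at f = 0.25 with slerp weights a = sin((1−f)δ)/sin δ ≈ 1.492, b = sin(fδ)/sin δ ≈ 0.883.
p = a·p₁ + b·p₂ ≈ (0.271, 0.054, -0.961); φ = arcsin(p_z) ≈ -73.95°, λ = atan2(p_y, p_x) ≈ 11.30°.

≈ (74°S, 11°E)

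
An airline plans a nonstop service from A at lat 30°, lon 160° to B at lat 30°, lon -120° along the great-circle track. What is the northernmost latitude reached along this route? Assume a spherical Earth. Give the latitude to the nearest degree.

The great circle lies in the plane with unit normal n̂ = (p₁ × p₂)/|p₁ × p₂|.
Here n̂_z ≈ +0.799; the vertex latitude is φ_max = arccos|n̂_z| ≈ 37.0°.
Check via Clairaut: cos φ_max = |cos φ₁| · sin C = cos(30.0°)·sin(67.2°) ≈ 0.799, again giving ≈ 37.0°.

≈ 37°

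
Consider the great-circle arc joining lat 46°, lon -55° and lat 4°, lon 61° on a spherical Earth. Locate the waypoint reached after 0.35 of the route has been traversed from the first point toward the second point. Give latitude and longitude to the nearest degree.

≈ lat 47°, lon -1°

Write both endpoints as unit vectors p₁, p₂ with components (cos φ cos λ, cos φ sin λ, sin φ).
The central angle between the endpoints is δ = arccos(p₁·p₂) ≈ 1.827 rad (104.7°).
Interpolate at f = 0.35 with slerp weights a = sin((1−f)δ)/sin δ ≈ 0.959, b = sin(fδ)/sin δ ≈ 0.617.
p = a·p₁ + b·p₂ ≈ (0.680, -0.007, 0.733); φ = arcsin(p_z) ≈ 47.12°, λ = atan2(p_y, p_x) ≈ -0.62°.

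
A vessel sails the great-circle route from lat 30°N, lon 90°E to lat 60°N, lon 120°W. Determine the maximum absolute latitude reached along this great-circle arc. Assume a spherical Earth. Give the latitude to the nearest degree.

≈ 77°N

The great circle lies in the plane with unit normal n̂ = (p₁ × p₂)/|p₁ × p₂|.
Here n̂_z ≈ +0.217; the vertex latitude is φ_max = arccos|n̂_z| ≈ 77.5°.
Check via Clairaut: cos φ_max = |cos φ₁| · sin C = cos(30.0°)·sin(14.5°) ≈ 0.217, again giving ≈ 77.5°.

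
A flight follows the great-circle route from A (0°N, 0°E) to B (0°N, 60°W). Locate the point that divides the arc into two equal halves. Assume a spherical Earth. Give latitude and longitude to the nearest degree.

≈ (0°N, 30°W)

From cos δ = sin φ₁ sin φ₂ + cos φ₁ cos φ₂ cos Δλ, the central angle is δ ≈ 1.047 rad (60.0°).
Interpolate at f = 1/2 with slerp weights a = sin((1−f)δ)/sin δ ≈ 0.577, b = sin(fδ)/sin δ ≈ 0.577.
p = a·p₁ + b·p₂ ≈ (0.866, -0.500, 0.000); φ = arcsin(p_z) ≈ 0.00°, λ = atan2(p_y, p_x) ≈ -30.00°.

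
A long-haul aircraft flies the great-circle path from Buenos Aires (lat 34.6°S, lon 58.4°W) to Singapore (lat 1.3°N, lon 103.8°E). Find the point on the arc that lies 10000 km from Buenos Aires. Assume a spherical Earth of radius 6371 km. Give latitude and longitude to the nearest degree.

Write both endpoints as unit vectors p₁, p₂ with components (cos φ cos λ, cos φ sin λ, sin φ).
The central angle between the endpoints is δ = arccos(p₁·p₂) ≈ 2.492 rad (142.8°). The total great-circle distance is δ·R ≈ 2.492 × 6371 ≈ 15877 km, so the target fraction is f = 10000/15877 ≈ 0.630.
Interpolate at f ≈ 0.630 with slerp weights a = sin((1−f)δ)/sin δ ≈ 1.318, b = sin(fδ)/sin δ ≈ 1.654.
p = a·p₁ + b·p₂ ≈ (0.174, 0.681, -0.711); φ = arcsin(p_z) ≈ -45.31°, λ = atan2(p_y, p_x) ≈ 75.66°.

≈ lat 45°S, lon 76°E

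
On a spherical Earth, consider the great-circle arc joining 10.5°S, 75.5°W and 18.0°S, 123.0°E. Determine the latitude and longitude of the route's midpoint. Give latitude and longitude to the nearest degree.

≈ 58°S, 150°W

Convert each endpoint to a unit vector on the sphere (x = cos φ cos λ, y = cos φ sin λ, z = sin φ).
The central angle between the endpoints is δ = arccos(p₁·p₂) ≈ 2.551 rad (146.1°).
Interpolate at f = 1/2 with slerp weights a = sin((1−f)δ)/sin δ ≈ 1.717, b = sin(fδ)/sin δ ≈ 1.717.
p = a·p₁ + b·p₂ ≈ (-0.467, -0.265, -0.844); φ = arcsin(p_z) ≈ -57.53°, λ = atan2(p_y, p_x) ≈ -150.41°.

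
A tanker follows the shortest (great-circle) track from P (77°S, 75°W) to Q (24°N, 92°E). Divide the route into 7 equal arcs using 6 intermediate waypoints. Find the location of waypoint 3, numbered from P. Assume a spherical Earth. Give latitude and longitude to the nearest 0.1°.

≈ (48.2°S, 86.8°E)

Write both endpoints as unit vectors p₁, p₂ with components (cos φ cos λ, cos φ sin λ, sin φ).
The central angle between the endpoints is δ = arccos(p₁·p₂) ≈ 2.210 rad (126.6°).
Interpolate at f = 3/7 with slerp weights a = sin((1−f)δ)/sin δ ≈ 1.187, b = sin(fδ)/sin δ ≈ 1.011.
p = a·p₁ + b·p₂ ≈ (0.037, 0.665, -0.746); φ = arcsin(p_z) ≈ -48.21°, λ = atan2(p_y, p_x) ≈ 86.83°.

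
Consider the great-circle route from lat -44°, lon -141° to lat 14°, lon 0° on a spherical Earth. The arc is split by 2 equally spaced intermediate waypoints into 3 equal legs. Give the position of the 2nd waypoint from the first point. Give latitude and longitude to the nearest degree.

≈ lat -21°, lon -29°

Convert each endpoint to a unit vector on the sphere (x = cos φ cos λ, y = cos φ sin λ, z = sin φ).
The central angle between the endpoints is δ = arccos(p₁·p₂) ≈ 2.361 rad (135.3°).
Interpolate at f = 2/3 with slerp weights a = sin((1−f)δ)/sin δ ≈ 1.006, b = sin(fδ)/sin δ ≈ 1.421.
p = a·p₁ + b·p₂ ≈ (0.816, -0.456, -0.355); φ = arcsin(p_z) ≈ -20.81°, λ = atan2(p_y, p_x) ≈ -29.17°.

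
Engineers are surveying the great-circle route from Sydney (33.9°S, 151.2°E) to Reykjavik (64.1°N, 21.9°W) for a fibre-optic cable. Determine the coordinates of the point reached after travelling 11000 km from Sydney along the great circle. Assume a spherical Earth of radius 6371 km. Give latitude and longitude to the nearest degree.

≈ (64°N, 138°E)

Write both endpoints as unit vectors p₁, p₂ with components (cos φ cos λ, cos φ sin λ, sin φ).
The central angle between the endpoints is δ = arccos(p₁·p₂) ≈ 2.609 rad (149.5°). The total great-circle distance is δ·R ≈ 2.609 × 6371 ≈ 16624 km, so the target fraction is f = 11000/16624 ≈ 0.662.
Interpolate at f ≈ 0.662 with slerp weights a = sin((1−f)δ)/sin δ ≈ 1.522, b = sin(fδ)/sin δ ≈ 1.947.
p = a·p₁ + b·p₂ ≈ (-0.318, 0.291, 0.902); φ = arcsin(p_z) ≈ 64.44°, λ = atan2(p_y, p_x) ≈ 137.51°.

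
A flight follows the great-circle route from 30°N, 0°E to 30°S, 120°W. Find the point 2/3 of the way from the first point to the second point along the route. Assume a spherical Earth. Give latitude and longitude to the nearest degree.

≈ 12°S, 78°W

Write both endpoints as unit vectors p₁, p₂ with components (cos φ cos λ, cos φ sin λ, sin φ).
The central angle between the endpoints is δ = arccos(p₁·p₂) ≈ 2.246 rad (128.7°).
Interpolate at f = 2/3 with slerp weights a = sin((1−f)δ)/sin δ ≈ 0.872, b = sin(fδ)/sin δ ≈ 1.278.
p = a·p₁ + b·p₂ ≈ (0.202, -0.958, -0.203); φ = arcsin(p_z) ≈ -11.70°, λ = atan2(p_y, p_x) ≈ -78.10°.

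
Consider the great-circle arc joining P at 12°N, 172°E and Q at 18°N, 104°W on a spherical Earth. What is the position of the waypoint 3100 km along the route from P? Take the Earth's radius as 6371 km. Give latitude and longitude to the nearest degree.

≈ 18°N, 160°W

From cos δ = sin φ₁ sin φ₂ + cos φ₁ cos φ₂ cos Δλ, the central angle is δ ≈ 1.409 rad (80.7°). The total great-circle distance is δ·R ≈ 1.409 × 6371 ≈ 8974 km, so the target fraction is f = 3100/8974 ≈ 0.345.
Interpolate at f ≈ 0.345 with slerp weights a = sin((1−f)δ)/sin δ ≈ 0.807, b = sin(fδ)/sin δ ≈ 0.474.
p = a·p₁ + b·p₂ ≈ (-0.891, -0.327, 0.314); φ = arcsin(p_z) ≈ 18.32°, λ = atan2(p_y, p_x) ≈ -159.83°.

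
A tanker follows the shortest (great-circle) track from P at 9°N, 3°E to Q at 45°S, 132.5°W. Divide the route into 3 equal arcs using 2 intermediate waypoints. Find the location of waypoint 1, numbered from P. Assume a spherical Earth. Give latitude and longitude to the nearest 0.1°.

≈ 23.9°S, 24.5°W

Convert each endpoint to a unit vector on the sphere (x = cos φ cos λ, y = cos φ sin λ, z = sin φ).
The central angle between the endpoints is δ = arccos(p₁·p₂) ≈ 2.225 rad (127.5°).
Interpolate at f = 1/3 with slerp weights a = sin((1−f)δ)/sin δ ≈ 1.256, b = sin(fδ)/sin δ ≈ 0.852.
p = a·p₁ + b·p₂ ≈ (0.832, -0.379, -0.406); φ = arcsin(p_z) ≈ -23.94°, λ = atan2(p_y, p_x) ≈ -24.50°.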